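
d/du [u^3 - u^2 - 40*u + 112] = 3*u^2 - 2*u - 40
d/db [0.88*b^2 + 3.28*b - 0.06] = 1.76*b + 3.28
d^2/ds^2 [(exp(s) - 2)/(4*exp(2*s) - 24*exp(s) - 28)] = (exp(4*s) - 2*exp(3*s) + 78*exp(2*s) - 170*exp(s) + 133)*exp(s)/(4*(exp(6*s) - 18*exp(5*s) + 87*exp(4*s) + 36*exp(3*s) - 609*exp(2*s) - 882*exp(s) - 343))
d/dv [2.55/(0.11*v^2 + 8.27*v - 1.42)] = (-0.561*v - 21.0885)/(0.11*v^2 + 8.27*v - 1.42)^2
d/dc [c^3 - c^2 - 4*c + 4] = 3*c^2 - 2*c - 4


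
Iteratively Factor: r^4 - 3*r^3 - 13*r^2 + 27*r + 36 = (r + 3)*(r^3 - 6*r^2 + 5*r + 12) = (r + 1)*(r + 3)*(r^2 - 7*r + 12) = (r - 3)*(r + 1)*(r + 3)*(r - 4)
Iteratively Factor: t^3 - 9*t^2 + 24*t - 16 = (t - 4)*(t^2 - 5*t + 4) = (t - 4)^2*(t - 1)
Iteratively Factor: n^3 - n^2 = (n)*(n^2 - n) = n*(n - 1)*(n)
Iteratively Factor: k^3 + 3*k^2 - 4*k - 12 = (k + 2)*(k^2 + k - 6) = (k - 2)*(k + 2)*(k + 3)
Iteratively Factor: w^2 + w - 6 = (w - 2)*(w + 3)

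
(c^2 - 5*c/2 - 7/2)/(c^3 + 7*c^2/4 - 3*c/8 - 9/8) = 4*(2*c - 7)/(8*c^2 + 6*c - 9)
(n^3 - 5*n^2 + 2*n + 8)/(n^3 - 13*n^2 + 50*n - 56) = (n + 1)/(n - 7)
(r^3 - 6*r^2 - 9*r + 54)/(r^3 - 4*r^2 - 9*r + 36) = (r - 6)/(r - 4)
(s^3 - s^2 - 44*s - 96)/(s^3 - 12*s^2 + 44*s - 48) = (s^3 - s^2 - 44*s - 96)/(s^3 - 12*s^2 + 44*s - 48)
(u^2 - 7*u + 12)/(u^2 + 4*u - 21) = (u - 4)/(u + 7)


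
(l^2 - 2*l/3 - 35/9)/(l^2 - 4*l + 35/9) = (3*l + 5)/(3*l - 5)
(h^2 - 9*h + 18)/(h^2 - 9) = (h - 6)/(h + 3)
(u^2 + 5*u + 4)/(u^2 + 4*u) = (u + 1)/u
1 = 1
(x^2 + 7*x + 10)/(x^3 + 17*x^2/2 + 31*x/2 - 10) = 2*(x + 2)/(2*x^2 + 7*x - 4)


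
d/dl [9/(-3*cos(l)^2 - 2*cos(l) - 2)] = -18*(3*cos(l) + 1)*sin(l)/(3*cos(l)^2 + 2*cos(l) + 2)^2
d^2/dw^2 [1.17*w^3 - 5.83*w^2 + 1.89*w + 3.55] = 7.02*w - 11.66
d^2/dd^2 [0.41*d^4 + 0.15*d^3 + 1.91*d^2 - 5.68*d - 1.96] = 4.92*d^2 + 0.9*d + 3.82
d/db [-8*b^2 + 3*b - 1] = 3 - 16*b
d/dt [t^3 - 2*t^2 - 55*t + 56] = 3*t^2 - 4*t - 55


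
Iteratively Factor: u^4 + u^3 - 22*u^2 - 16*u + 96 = (u - 2)*(u^3 + 3*u^2 - 16*u - 48) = (u - 2)*(u + 4)*(u^2 - u - 12) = (u - 2)*(u + 3)*(u + 4)*(u - 4)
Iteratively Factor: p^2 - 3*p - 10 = (p + 2)*(p - 5)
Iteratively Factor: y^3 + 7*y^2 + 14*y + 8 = (y + 2)*(y^2 + 5*y + 4) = (y + 2)*(y + 4)*(y + 1)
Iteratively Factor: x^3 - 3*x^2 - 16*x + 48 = (x + 4)*(x^2 - 7*x + 12) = (x - 4)*(x + 4)*(x - 3)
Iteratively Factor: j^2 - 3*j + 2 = (j - 1)*(j - 2)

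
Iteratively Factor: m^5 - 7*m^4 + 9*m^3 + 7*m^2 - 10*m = (m)*(m^4 - 7*m^3 + 9*m^2 + 7*m - 10) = m*(m + 1)*(m^3 - 8*m^2 + 17*m - 10) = m*(m - 1)*(m + 1)*(m^2 - 7*m + 10) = m*(m - 2)*(m - 1)*(m + 1)*(m - 5)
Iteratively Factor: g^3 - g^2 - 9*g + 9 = (g + 3)*(g^2 - 4*g + 3) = (g - 3)*(g + 3)*(g - 1)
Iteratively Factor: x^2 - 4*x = (x - 4)*(x)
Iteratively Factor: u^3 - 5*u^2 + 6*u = (u - 2)*(u^2 - 3*u) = u*(u - 2)*(u - 3)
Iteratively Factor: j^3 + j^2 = (j + 1)*(j^2) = j*(j + 1)*(j)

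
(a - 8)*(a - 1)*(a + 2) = a^3 - 7*a^2 - 10*a + 16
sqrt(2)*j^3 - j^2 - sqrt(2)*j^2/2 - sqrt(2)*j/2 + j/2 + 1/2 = (j - 1)*(j - sqrt(2)/2)*(sqrt(2)*j + sqrt(2)/2)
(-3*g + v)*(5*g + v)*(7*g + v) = -105*g^3 - g^2*v + 9*g*v^2 + v^3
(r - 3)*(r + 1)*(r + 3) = r^3 + r^2 - 9*r - 9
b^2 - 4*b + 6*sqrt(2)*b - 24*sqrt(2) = (b - 4)*(b + 6*sqrt(2))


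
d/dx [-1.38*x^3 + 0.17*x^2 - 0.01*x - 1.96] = -4.14*x^2 + 0.34*x - 0.01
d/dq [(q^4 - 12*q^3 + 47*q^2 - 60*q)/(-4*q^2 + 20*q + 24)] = (-2*q^5 + 27*q^4 - 96*q^3 - 41*q^2 + 564*q - 360)/(4*(q^4 - 10*q^3 + 13*q^2 + 60*q + 36))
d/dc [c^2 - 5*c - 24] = 2*c - 5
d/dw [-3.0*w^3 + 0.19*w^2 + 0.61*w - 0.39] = -9.0*w^2 + 0.38*w + 0.61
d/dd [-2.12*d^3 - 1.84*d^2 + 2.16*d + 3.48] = -6.36*d^2 - 3.68*d + 2.16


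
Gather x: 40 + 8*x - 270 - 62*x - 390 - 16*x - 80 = -70*x - 700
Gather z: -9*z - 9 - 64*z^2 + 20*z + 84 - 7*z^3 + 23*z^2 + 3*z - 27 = -7*z^3 - 41*z^2 + 14*z + 48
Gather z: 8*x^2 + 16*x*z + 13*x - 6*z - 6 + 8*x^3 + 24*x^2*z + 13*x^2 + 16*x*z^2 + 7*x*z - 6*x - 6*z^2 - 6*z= 8*x^3 + 21*x^2 + 7*x + z^2*(16*x - 6) + z*(24*x^2 + 23*x - 12) - 6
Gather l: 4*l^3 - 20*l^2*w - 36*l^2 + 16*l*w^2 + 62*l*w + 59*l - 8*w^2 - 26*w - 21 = 4*l^3 + l^2*(-20*w - 36) + l*(16*w^2 + 62*w + 59) - 8*w^2 - 26*w - 21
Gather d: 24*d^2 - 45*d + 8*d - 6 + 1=24*d^2 - 37*d - 5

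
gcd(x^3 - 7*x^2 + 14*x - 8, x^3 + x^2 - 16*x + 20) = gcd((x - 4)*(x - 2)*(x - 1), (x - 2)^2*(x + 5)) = x - 2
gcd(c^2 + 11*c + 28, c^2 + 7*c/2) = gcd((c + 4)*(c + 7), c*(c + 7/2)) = 1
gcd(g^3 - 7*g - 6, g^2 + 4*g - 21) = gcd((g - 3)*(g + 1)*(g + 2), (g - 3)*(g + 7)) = g - 3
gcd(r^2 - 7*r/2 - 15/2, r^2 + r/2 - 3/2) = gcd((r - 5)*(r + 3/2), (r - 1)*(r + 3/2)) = r + 3/2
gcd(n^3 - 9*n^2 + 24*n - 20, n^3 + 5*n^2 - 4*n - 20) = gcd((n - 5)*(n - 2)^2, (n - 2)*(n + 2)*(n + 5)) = n - 2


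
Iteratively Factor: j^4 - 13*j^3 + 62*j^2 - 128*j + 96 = (j - 4)*(j^3 - 9*j^2 + 26*j - 24) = (j - 4)^2*(j^2 - 5*j + 6) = (j - 4)^2*(j - 3)*(j - 2)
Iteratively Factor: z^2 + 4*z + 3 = (z + 3)*(z + 1)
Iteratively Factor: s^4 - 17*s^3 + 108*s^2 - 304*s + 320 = (s - 4)*(s^3 - 13*s^2 + 56*s - 80) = (s - 5)*(s - 4)*(s^2 - 8*s + 16) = (s - 5)*(s - 4)^2*(s - 4)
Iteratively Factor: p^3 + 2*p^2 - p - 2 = (p + 2)*(p^2 - 1) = (p - 1)*(p + 2)*(p + 1)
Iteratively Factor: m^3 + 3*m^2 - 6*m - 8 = (m - 2)*(m^2 + 5*m + 4) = (m - 2)*(m + 4)*(m + 1)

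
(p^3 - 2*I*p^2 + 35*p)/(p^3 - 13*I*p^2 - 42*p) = (p + 5*I)/(p - 6*I)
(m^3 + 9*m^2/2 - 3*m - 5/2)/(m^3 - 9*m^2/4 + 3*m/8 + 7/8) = 4*(m + 5)/(4*m - 7)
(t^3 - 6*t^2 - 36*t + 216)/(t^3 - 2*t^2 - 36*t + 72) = (t - 6)/(t - 2)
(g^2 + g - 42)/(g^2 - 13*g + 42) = (g + 7)/(g - 7)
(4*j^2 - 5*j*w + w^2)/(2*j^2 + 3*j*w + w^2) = (4*j^2 - 5*j*w + w^2)/(2*j^2 + 3*j*w + w^2)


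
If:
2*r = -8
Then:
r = -4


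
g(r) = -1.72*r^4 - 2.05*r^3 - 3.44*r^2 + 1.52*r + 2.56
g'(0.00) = 1.52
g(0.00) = 2.56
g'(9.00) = -5574.07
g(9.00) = -13041.77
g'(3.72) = -463.35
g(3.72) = -474.30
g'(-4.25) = 447.82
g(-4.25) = -469.82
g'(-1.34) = 16.25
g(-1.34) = -6.27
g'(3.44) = -374.99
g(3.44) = -357.23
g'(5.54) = -1395.17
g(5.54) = -2063.36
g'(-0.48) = 4.17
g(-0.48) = 1.17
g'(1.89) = -79.90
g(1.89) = -42.64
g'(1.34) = -35.30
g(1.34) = -12.06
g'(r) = -6.88*r^3 - 6.15*r^2 - 6.88*r + 1.52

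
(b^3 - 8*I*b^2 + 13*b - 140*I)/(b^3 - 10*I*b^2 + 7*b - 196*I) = (b - 5*I)/(b - 7*I)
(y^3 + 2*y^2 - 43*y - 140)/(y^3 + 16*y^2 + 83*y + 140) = (y - 7)/(y + 7)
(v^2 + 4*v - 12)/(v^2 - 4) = (v + 6)/(v + 2)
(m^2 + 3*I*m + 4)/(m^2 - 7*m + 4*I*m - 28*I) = (m - I)/(m - 7)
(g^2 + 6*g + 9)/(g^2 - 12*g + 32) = (g^2 + 6*g + 9)/(g^2 - 12*g + 32)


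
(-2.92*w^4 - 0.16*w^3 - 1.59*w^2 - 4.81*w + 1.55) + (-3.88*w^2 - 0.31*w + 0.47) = -2.92*w^4 - 0.16*w^3 - 5.47*w^2 - 5.12*w + 2.02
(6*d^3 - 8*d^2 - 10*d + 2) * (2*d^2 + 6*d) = 12*d^5 + 20*d^4 - 68*d^3 - 56*d^2 + 12*d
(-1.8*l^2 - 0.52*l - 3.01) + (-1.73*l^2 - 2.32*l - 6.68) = -3.53*l^2 - 2.84*l - 9.69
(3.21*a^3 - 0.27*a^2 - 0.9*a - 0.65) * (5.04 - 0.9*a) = -2.889*a^4 + 16.4214*a^3 - 0.5508*a^2 - 3.951*a - 3.276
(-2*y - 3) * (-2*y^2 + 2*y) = 4*y^3 + 2*y^2 - 6*y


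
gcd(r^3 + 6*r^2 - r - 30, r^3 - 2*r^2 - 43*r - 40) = r + 5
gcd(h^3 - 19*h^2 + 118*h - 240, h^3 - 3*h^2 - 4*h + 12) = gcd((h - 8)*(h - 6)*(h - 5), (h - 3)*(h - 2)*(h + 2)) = 1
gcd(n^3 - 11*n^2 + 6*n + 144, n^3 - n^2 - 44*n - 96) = n^2 - 5*n - 24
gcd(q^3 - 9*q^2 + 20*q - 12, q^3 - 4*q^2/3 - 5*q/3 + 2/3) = q - 2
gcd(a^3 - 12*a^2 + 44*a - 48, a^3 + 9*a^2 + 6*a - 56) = a - 2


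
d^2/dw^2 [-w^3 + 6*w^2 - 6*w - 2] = 12 - 6*w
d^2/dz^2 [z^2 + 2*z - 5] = 2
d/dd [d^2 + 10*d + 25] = 2*d + 10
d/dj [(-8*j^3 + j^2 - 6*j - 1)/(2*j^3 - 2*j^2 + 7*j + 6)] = (14*j^4 - 88*j^3 - 143*j^2 + 8*j - 29)/(4*j^6 - 8*j^5 + 32*j^4 - 4*j^3 + 25*j^2 + 84*j + 36)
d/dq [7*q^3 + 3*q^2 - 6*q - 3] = 21*q^2 + 6*q - 6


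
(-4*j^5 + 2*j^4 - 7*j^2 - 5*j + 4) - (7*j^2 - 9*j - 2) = -4*j^5 + 2*j^4 - 14*j^2 + 4*j + 6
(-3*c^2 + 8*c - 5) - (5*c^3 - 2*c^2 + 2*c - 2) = -5*c^3 - c^2 + 6*c - 3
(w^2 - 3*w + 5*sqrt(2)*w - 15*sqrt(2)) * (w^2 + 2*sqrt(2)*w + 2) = w^4 - 3*w^3 + 7*sqrt(2)*w^3 - 21*sqrt(2)*w^2 + 22*w^2 - 66*w + 10*sqrt(2)*w - 30*sqrt(2)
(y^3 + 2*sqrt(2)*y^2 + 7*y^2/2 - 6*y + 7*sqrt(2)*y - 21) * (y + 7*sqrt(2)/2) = y^4 + 7*y^3/2 + 11*sqrt(2)*y^3/2 + 8*y^2 + 77*sqrt(2)*y^2/4 - 21*sqrt(2)*y + 28*y - 147*sqrt(2)/2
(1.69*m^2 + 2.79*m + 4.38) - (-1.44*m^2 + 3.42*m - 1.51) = 3.13*m^2 - 0.63*m + 5.89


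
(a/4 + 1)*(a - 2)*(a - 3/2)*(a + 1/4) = a^4/4 + 3*a^3/16 - 87*a^2/32 + 37*a/16 + 3/4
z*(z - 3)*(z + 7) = z^3 + 4*z^2 - 21*z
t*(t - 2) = t^2 - 2*t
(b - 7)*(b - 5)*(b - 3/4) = b^3 - 51*b^2/4 + 44*b - 105/4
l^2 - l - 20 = (l - 5)*(l + 4)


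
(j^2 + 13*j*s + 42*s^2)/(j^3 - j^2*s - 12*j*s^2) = (-j^2 - 13*j*s - 42*s^2)/(j*(-j^2 + j*s + 12*s^2))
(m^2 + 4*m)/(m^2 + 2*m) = (m + 4)/(m + 2)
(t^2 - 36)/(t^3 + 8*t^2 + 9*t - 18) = (t - 6)/(t^2 + 2*t - 3)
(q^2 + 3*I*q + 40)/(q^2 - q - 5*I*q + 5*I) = (q + 8*I)/(q - 1)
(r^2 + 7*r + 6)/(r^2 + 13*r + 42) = (r + 1)/(r + 7)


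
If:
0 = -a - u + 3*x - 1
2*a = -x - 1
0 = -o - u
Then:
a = -x/2 - 1/2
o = 1/2 - 7*x/2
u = 7*x/2 - 1/2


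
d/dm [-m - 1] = -1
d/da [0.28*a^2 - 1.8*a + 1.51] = 0.56*a - 1.8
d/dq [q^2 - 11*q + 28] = 2*q - 11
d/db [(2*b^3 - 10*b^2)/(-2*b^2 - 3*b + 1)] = 4*b*(-b^3 - 3*b^2 + 9*b - 5)/(4*b^4 + 12*b^3 + 5*b^2 - 6*b + 1)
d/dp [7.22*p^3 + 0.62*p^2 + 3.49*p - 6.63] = 21.66*p^2 + 1.24*p + 3.49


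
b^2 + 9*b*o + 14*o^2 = (b + 2*o)*(b + 7*o)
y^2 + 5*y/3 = y*(y + 5/3)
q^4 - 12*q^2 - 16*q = q*(q - 4)*(q + 2)^2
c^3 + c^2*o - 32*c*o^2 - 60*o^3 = (c - 6*o)*(c + 2*o)*(c + 5*o)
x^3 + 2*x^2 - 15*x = x*(x - 3)*(x + 5)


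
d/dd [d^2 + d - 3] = 2*d + 1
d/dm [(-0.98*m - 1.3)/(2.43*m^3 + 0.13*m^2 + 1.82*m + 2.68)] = (4.7628*m^3 + 9.6044*m^2 + 0.338*m - 0.2604)/(5.9049*m^6 + 0.6318*m^5 + 8.8621*m^4 + 13.498*m^3 + 4.0092*m^2 + 9.7552*m + 7.1824)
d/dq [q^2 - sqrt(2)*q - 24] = 2*q - sqrt(2)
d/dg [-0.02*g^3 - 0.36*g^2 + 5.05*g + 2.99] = -0.06*g^2 - 0.72*g + 5.05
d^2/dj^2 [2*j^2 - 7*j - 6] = 4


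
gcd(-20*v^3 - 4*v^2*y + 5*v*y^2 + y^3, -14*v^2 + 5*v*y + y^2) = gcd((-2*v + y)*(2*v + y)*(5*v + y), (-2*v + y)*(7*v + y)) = -2*v + y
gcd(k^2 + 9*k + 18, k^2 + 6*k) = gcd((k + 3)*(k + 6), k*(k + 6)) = k + 6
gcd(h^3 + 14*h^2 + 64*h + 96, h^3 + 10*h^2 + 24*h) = h^2 + 10*h + 24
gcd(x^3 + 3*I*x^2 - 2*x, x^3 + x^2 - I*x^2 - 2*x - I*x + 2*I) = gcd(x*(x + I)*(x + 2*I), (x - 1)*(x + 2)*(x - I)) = 1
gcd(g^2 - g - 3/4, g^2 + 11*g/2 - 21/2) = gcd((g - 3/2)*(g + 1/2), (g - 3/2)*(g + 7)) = g - 3/2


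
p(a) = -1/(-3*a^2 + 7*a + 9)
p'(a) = -(6*a - 7)/(-3*a^2 + 7*a + 9)^2 = (7 - 6*a)/(-3*a^2 + 7*a + 9)^2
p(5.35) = 0.03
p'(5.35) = -0.02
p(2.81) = -0.20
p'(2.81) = -0.40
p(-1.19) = 0.28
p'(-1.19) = 1.10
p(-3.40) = 0.02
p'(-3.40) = 0.01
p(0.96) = -0.08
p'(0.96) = 0.01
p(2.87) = -0.23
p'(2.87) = -0.53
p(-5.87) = 0.01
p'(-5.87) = 0.00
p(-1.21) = 0.26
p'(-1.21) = 0.96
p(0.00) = -0.11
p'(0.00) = 0.09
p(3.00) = -0.33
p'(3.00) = -1.22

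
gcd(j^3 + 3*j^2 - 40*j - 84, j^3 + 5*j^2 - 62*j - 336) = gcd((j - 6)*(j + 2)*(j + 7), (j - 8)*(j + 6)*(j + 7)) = j + 7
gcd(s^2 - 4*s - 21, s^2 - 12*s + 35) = s - 7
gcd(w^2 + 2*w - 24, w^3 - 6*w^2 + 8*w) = w - 4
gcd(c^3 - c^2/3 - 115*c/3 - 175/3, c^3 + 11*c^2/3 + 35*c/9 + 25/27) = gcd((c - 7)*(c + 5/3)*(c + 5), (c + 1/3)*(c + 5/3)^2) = c + 5/3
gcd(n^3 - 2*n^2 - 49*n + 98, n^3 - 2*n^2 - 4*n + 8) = n - 2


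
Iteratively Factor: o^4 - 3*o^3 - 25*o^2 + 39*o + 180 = (o - 5)*(o^3 + 2*o^2 - 15*o - 36) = (o - 5)*(o + 3)*(o^2 - o - 12) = (o - 5)*(o + 3)^2*(o - 4)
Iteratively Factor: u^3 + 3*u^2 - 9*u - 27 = (u - 3)*(u^2 + 6*u + 9) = (u - 3)*(u + 3)*(u + 3)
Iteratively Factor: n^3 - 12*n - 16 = (n + 2)*(n^2 - 2*n - 8) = (n + 2)^2*(n - 4)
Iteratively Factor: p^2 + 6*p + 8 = (p + 4)*(p + 2)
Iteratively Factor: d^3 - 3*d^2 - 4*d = (d - 4)*(d^2 + d) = (d - 4)*(d + 1)*(d)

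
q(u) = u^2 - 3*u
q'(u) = 2*u - 3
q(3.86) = 3.32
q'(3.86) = 4.72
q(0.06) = -0.18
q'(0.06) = -2.88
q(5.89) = 17.02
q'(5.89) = 8.78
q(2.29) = -1.63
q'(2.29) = 1.58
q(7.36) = 32.09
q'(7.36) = 11.72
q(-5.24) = 43.18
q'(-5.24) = -13.48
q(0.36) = -0.95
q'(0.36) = -2.28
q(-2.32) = 12.34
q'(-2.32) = -7.64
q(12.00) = 108.00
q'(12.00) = 21.00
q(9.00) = 54.00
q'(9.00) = 15.00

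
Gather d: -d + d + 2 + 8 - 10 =0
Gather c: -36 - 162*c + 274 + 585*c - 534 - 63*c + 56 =360*c - 240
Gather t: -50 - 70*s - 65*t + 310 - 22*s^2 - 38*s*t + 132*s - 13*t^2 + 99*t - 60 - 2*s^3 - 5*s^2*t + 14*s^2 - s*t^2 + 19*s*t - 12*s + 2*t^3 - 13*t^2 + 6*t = -2*s^3 - 8*s^2 + 50*s + 2*t^3 + t^2*(-s - 26) + t*(-5*s^2 - 19*s + 40) + 200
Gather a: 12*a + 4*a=16*a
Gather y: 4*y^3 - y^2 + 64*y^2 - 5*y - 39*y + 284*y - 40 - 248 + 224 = 4*y^3 + 63*y^2 + 240*y - 64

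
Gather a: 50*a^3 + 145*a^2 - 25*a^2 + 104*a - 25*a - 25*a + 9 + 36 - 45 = 50*a^3 + 120*a^2 + 54*a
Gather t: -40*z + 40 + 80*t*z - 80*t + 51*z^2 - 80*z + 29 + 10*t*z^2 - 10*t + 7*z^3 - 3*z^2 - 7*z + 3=t*(10*z^2 + 80*z - 90) + 7*z^3 + 48*z^2 - 127*z + 72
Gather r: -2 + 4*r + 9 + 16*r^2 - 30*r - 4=16*r^2 - 26*r + 3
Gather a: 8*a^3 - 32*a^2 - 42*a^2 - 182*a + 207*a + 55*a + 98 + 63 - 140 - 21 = 8*a^3 - 74*a^2 + 80*a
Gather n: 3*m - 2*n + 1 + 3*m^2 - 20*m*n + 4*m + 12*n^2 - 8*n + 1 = 3*m^2 + 7*m + 12*n^2 + n*(-20*m - 10) + 2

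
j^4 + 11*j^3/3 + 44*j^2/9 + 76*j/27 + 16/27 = (j + 2/3)^2*(j + 1)*(j + 4/3)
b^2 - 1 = (b - 1)*(b + 1)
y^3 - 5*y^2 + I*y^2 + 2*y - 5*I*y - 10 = (y - 5)*(y - I)*(y + 2*I)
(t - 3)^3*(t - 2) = t^4 - 11*t^3 + 45*t^2 - 81*t + 54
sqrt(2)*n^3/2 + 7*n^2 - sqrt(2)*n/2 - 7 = (n - 1)*(n + 7*sqrt(2))*(sqrt(2)*n/2 + sqrt(2)/2)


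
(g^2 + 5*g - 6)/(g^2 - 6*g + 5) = (g + 6)/(g - 5)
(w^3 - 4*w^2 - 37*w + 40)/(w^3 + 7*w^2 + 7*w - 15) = (w - 8)/(w + 3)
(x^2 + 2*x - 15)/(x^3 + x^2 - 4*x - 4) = (x^2 + 2*x - 15)/(x^3 + x^2 - 4*x - 4)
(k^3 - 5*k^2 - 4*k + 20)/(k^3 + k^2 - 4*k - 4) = (k - 5)/(k + 1)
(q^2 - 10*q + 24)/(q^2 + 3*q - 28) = (q - 6)/(q + 7)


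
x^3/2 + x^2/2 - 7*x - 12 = (x/2 + 1)*(x - 4)*(x + 3)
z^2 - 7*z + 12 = (z - 4)*(z - 3)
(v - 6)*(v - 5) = v^2 - 11*v + 30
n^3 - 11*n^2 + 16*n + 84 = (n - 7)*(n - 6)*(n + 2)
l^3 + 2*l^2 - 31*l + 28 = (l - 4)*(l - 1)*(l + 7)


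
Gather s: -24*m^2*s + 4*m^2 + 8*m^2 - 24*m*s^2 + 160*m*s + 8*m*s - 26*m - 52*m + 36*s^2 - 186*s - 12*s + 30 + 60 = 12*m^2 - 78*m + s^2*(36 - 24*m) + s*(-24*m^2 + 168*m - 198) + 90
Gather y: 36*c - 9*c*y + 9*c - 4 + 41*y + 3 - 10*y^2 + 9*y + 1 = 45*c - 10*y^2 + y*(50 - 9*c)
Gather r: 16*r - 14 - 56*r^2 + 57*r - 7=-56*r^2 + 73*r - 21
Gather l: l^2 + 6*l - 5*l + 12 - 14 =l^2 + l - 2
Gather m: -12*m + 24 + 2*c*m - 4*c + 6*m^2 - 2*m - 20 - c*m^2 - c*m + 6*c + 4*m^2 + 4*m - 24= 2*c + m^2*(10 - c) + m*(c - 10) - 20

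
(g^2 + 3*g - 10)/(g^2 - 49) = (g^2 + 3*g - 10)/(g^2 - 49)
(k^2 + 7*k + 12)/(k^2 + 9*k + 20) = (k + 3)/(k + 5)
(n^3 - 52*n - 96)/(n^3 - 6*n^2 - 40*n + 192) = (n + 2)/(n - 4)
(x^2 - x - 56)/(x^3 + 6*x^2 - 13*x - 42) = (x - 8)/(x^2 - x - 6)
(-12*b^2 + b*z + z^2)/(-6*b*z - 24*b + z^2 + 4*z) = (12*b^2 - b*z - z^2)/(6*b*z + 24*b - z^2 - 4*z)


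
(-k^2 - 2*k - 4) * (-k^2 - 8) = k^4 + 2*k^3 + 12*k^2 + 16*k + 32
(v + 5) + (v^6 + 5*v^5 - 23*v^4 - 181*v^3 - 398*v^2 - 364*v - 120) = v^6 + 5*v^5 - 23*v^4 - 181*v^3 - 398*v^2 - 363*v - 115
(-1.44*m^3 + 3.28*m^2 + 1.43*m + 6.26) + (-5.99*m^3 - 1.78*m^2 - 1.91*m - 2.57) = -7.43*m^3 + 1.5*m^2 - 0.48*m + 3.69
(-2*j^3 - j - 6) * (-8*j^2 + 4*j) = 16*j^5 - 8*j^4 + 8*j^3 + 44*j^2 - 24*j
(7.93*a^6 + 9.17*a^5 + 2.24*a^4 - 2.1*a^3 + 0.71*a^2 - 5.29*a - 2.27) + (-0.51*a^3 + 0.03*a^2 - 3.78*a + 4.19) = 7.93*a^6 + 9.17*a^5 + 2.24*a^4 - 2.61*a^3 + 0.74*a^2 - 9.07*a + 1.92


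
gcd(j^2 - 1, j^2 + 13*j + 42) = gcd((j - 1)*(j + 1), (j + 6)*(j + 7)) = 1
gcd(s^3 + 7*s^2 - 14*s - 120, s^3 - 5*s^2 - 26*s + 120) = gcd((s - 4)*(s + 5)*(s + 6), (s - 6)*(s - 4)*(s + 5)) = s^2 + s - 20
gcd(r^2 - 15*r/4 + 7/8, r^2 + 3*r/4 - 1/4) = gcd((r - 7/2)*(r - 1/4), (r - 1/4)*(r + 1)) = r - 1/4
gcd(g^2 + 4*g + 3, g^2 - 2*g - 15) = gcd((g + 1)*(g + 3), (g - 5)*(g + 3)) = g + 3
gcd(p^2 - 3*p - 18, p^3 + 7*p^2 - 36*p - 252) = p - 6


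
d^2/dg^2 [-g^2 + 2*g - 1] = -2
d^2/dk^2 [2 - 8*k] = 0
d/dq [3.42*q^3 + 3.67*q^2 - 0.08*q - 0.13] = 10.26*q^2 + 7.34*q - 0.08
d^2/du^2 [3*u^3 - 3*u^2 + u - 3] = 18*u - 6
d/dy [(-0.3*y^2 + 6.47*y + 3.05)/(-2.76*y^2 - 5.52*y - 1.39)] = (19.5132*y^2 + 17.67*y + 7.8427)/(7.6176*y^4 + 30.4704*y^3 + 38.1432*y^2 + 15.3456*y + 1.9321)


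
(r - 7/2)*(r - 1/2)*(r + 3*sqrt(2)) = r^3 - 4*r^2 + 3*sqrt(2)*r^2 - 12*sqrt(2)*r + 7*r/4 + 21*sqrt(2)/4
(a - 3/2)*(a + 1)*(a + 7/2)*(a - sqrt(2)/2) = a^4 - sqrt(2)*a^3/2 + 3*a^3 - 13*a^2/4 - 3*sqrt(2)*a^2/2 - 21*a/4 + 13*sqrt(2)*a/8 + 21*sqrt(2)/8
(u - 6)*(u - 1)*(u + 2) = u^3 - 5*u^2 - 8*u + 12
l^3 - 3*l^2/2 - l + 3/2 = (l - 3/2)*(l - 1)*(l + 1)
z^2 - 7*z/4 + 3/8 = (z - 3/2)*(z - 1/4)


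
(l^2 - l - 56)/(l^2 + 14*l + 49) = (l - 8)/(l + 7)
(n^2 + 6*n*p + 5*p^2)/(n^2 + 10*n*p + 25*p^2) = (n + p)/(n + 5*p)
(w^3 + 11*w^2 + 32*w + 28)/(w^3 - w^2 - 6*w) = (w^2 + 9*w + 14)/(w*(w - 3))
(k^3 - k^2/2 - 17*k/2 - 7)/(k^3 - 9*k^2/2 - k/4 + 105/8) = 4*(k^2 + 3*k + 2)/(4*k^2 - 4*k - 15)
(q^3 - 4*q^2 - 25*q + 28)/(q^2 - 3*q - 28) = q - 1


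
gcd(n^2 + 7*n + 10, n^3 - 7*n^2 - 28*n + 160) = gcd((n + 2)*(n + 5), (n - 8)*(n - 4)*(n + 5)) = n + 5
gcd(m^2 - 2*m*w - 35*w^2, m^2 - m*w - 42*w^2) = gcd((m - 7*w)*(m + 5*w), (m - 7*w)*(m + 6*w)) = -m + 7*w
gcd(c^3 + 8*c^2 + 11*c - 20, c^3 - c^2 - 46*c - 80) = c + 5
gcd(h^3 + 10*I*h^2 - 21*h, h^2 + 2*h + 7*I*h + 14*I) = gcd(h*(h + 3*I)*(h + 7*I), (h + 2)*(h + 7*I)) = h + 7*I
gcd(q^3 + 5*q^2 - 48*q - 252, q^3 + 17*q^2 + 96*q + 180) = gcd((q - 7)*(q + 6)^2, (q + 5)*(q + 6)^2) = q^2 + 12*q + 36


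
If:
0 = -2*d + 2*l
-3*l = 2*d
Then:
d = 0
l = 0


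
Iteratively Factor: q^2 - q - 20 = (q - 5)*(q + 4)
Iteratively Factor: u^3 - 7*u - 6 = (u + 1)*(u^2 - u - 6) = (u - 3)*(u + 1)*(u + 2)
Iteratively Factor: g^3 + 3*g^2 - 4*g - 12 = (g - 2)*(g^2 + 5*g + 6) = (g - 2)*(g + 2)*(g + 3)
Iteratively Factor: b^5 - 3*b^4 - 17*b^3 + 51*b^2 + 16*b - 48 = (b - 4)*(b^4 + b^3 - 13*b^2 - b + 12) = (b - 4)*(b + 4)*(b^3 - 3*b^2 - b + 3) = (b - 4)*(b - 3)*(b + 4)*(b^2 - 1) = (b - 4)*(b - 3)*(b + 1)*(b + 4)*(b - 1)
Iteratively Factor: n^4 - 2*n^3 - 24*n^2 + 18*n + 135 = (n - 5)*(n^3 + 3*n^2 - 9*n - 27) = (n - 5)*(n - 3)*(n^2 + 6*n + 9) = (n - 5)*(n - 3)*(n + 3)*(n + 3)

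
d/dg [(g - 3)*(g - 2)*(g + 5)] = 3*g^2 - 19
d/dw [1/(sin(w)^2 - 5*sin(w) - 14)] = (5 - 2*sin(w))*cos(w)/((sin(w) - 7)^2*(sin(w) + 2)^2)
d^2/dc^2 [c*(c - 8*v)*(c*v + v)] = 2*v*(3*c - 8*v + 1)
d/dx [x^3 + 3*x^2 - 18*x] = 3*x^2 + 6*x - 18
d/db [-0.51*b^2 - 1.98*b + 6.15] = -1.02*b - 1.98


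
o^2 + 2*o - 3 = (o - 1)*(o + 3)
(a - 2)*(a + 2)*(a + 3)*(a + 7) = a^4 + 10*a^3 + 17*a^2 - 40*a - 84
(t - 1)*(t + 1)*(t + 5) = t^3 + 5*t^2 - t - 5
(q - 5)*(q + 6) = q^2 + q - 30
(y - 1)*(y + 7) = y^2 + 6*y - 7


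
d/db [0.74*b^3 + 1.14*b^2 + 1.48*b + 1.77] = 2.22*b^2 + 2.28*b + 1.48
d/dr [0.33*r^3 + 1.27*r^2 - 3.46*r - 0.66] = 0.99*r^2 + 2.54*r - 3.46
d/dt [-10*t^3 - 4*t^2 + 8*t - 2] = -30*t^2 - 8*t + 8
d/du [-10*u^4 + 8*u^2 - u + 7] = -40*u^3 + 16*u - 1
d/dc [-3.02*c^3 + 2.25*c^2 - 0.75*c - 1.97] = -9.06*c^2 + 4.5*c - 0.75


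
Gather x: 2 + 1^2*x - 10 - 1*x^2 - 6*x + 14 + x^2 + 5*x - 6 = 0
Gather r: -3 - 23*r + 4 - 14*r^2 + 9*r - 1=-14*r^2 - 14*r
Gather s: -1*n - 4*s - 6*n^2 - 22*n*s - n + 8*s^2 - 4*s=-6*n^2 - 2*n + 8*s^2 + s*(-22*n - 8)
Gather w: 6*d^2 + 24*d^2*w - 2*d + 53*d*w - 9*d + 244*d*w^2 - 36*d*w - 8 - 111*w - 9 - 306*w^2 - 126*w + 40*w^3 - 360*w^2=6*d^2 - 11*d + 40*w^3 + w^2*(244*d - 666) + w*(24*d^2 + 17*d - 237) - 17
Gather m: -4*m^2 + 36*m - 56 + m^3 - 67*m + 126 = m^3 - 4*m^2 - 31*m + 70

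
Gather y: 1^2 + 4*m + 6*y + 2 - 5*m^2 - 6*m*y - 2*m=-5*m^2 + 2*m + y*(6 - 6*m) + 3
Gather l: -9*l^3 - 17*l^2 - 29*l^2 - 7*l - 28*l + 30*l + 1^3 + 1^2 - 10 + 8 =-9*l^3 - 46*l^2 - 5*l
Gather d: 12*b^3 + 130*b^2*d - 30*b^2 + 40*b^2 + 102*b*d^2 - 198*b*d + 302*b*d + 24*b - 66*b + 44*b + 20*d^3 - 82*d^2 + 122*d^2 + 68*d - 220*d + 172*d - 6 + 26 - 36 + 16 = 12*b^3 + 10*b^2 + 2*b + 20*d^3 + d^2*(102*b + 40) + d*(130*b^2 + 104*b + 20)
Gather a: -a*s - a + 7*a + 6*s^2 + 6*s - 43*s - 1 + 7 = a*(6 - s) + 6*s^2 - 37*s + 6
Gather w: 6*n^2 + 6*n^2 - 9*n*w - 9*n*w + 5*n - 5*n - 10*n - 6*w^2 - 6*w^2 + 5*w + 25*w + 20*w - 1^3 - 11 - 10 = 12*n^2 - 10*n - 12*w^2 + w*(50 - 18*n) - 22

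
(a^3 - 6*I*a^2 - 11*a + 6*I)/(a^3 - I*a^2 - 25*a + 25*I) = (a^2 - 5*I*a - 6)/(a^2 - 25)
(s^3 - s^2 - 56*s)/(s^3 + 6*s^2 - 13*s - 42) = s*(s - 8)/(s^2 - s - 6)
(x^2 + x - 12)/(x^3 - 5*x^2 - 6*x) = (-x^2 - x + 12)/(x*(-x^2 + 5*x + 6))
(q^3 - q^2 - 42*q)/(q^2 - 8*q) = (q^2 - q - 42)/(q - 8)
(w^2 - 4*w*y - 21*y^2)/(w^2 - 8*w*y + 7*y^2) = (-w - 3*y)/(-w + y)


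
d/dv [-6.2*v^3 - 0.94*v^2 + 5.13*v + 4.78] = -18.6*v^2 - 1.88*v + 5.13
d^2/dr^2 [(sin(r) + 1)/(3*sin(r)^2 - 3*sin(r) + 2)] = (-81*sin(r)^5 - 45*sin(r)^4 + 63*sin(r)^2 + 23*sin(r)/4 - 171*sin(3*r)/4 + 9*sin(5*r)/2 + 18)/(3*sin(r)^2 - 3*sin(r) + 2)^3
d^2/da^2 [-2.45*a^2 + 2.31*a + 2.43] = -4.90000000000000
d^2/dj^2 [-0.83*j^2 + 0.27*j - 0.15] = -1.66000000000000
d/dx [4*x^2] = 8*x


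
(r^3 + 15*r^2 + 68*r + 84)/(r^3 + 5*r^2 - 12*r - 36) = (r + 7)/(r - 3)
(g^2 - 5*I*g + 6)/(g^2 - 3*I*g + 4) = (g - 6*I)/(g - 4*I)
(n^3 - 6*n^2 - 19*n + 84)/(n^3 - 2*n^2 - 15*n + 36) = (n - 7)/(n - 3)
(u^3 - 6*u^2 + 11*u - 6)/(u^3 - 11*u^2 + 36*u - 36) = (u - 1)/(u - 6)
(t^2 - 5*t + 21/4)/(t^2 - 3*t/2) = (t - 7/2)/t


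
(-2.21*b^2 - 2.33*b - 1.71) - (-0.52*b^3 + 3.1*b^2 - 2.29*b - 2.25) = 0.52*b^3 - 5.31*b^2 - 0.04*b + 0.54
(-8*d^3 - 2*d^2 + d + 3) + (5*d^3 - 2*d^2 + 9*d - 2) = -3*d^3 - 4*d^2 + 10*d + 1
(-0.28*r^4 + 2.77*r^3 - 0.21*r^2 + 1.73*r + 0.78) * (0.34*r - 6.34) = -0.0952*r^5 + 2.717*r^4 - 17.6332*r^3 + 1.9196*r^2 - 10.703*r - 4.9452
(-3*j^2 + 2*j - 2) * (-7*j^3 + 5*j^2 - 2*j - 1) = 21*j^5 - 29*j^4 + 30*j^3 - 11*j^2 + 2*j + 2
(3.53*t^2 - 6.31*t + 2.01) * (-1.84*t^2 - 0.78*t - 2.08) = -6.4952*t^4 + 8.857*t^3 - 6.119*t^2 + 11.557*t - 4.1808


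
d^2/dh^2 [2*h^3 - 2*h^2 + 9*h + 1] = 12*h - 4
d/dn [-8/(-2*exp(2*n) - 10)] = -8*exp(2*n)/(exp(2*n) + 5)^2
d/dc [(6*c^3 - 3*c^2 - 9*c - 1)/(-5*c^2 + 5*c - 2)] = (-30*c^4 + 60*c^3 - 96*c^2 + 2*c + 23)/(25*c^4 - 50*c^3 + 45*c^2 - 20*c + 4)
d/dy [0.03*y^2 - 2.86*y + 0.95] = 0.06*y - 2.86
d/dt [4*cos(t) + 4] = -4*sin(t)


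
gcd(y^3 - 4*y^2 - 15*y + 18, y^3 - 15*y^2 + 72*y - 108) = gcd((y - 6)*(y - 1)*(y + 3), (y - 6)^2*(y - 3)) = y - 6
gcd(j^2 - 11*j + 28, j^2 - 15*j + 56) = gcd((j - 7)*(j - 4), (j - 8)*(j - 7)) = j - 7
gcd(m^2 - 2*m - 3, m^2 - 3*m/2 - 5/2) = m + 1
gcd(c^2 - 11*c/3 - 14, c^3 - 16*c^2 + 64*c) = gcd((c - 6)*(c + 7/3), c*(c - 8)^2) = 1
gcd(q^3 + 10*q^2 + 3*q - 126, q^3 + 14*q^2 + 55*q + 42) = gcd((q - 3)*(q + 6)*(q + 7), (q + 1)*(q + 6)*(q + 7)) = q^2 + 13*q + 42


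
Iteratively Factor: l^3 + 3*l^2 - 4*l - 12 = (l + 3)*(l^2 - 4) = (l - 2)*(l + 3)*(l + 2)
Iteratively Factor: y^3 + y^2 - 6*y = (y)*(y^2 + y - 6) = y*(y + 3)*(y - 2)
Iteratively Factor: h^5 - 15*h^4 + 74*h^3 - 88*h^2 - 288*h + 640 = (h - 4)*(h^4 - 11*h^3 + 30*h^2 + 32*h - 160) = (h - 4)*(h + 2)*(h^3 - 13*h^2 + 56*h - 80) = (h - 5)*(h - 4)*(h + 2)*(h^2 - 8*h + 16) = (h - 5)*(h - 4)^2*(h + 2)*(h - 4)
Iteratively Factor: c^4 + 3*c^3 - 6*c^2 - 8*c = (c - 2)*(c^3 + 5*c^2 + 4*c) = (c - 2)*(c + 1)*(c^2 + 4*c) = (c - 2)*(c + 1)*(c + 4)*(c)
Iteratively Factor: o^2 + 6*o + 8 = (o + 4)*(o + 2)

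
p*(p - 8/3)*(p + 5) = p^3 + 7*p^2/3 - 40*p/3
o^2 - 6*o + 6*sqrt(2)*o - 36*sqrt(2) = (o - 6)*(o + 6*sqrt(2))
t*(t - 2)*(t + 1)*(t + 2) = t^4 + t^3 - 4*t^2 - 4*t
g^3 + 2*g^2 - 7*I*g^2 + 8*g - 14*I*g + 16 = (g + 2)*(g - 8*I)*(g + I)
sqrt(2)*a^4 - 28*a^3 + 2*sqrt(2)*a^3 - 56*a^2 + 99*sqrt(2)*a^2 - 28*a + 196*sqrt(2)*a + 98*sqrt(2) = (a + 1)*(a - 7*sqrt(2))^2*(sqrt(2)*a + sqrt(2))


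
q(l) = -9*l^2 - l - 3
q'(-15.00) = 269.00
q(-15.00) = -2013.00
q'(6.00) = -109.00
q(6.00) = -333.00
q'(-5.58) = 99.44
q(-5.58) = -277.65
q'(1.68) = -31.24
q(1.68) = -30.08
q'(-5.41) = 96.38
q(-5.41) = -261.00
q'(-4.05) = 71.90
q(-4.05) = -146.57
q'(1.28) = -24.04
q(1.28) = -19.03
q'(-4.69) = 83.42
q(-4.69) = -196.27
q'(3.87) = -70.66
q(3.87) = -141.66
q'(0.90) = -17.20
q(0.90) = -11.19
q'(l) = -18*l - 1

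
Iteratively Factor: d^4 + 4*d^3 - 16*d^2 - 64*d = (d + 4)*(d^3 - 16*d) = (d - 4)*(d + 4)*(d^2 + 4*d) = d*(d - 4)*(d + 4)*(d + 4)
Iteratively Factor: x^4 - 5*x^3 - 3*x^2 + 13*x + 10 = (x + 1)*(x^3 - 6*x^2 + 3*x + 10) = (x - 2)*(x + 1)*(x^2 - 4*x - 5) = (x - 5)*(x - 2)*(x + 1)*(x + 1)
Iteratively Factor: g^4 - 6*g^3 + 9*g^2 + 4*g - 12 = (g + 1)*(g^3 - 7*g^2 + 16*g - 12) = (g - 3)*(g + 1)*(g^2 - 4*g + 4) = (g - 3)*(g - 2)*(g + 1)*(g - 2)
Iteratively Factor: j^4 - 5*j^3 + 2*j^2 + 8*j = (j + 1)*(j^3 - 6*j^2 + 8*j) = (j - 4)*(j + 1)*(j^2 - 2*j) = j*(j - 4)*(j + 1)*(j - 2)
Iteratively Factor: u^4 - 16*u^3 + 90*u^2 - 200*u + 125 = (u - 5)*(u^3 - 11*u^2 + 35*u - 25) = (u - 5)^2*(u^2 - 6*u + 5) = (u - 5)^2*(u - 1)*(u - 5)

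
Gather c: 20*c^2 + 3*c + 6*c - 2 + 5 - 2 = 20*c^2 + 9*c + 1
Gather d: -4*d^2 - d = -4*d^2 - d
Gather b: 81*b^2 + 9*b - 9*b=81*b^2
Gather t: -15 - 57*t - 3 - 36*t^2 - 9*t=-36*t^2 - 66*t - 18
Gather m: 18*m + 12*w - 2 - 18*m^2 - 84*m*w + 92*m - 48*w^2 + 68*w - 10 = -18*m^2 + m*(110 - 84*w) - 48*w^2 + 80*w - 12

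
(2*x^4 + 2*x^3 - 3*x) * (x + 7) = 2*x^5 + 16*x^4 + 14*x^3 - 3*x^2 - 21*x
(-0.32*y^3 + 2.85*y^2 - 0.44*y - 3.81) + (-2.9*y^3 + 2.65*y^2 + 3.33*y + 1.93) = -3.22*y^3 + 5.5*y^2 + 2.89*y - 1.88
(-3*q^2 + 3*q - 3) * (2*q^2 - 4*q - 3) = -6*q^4 + 18*q^3 - 9*q^2 + 3*q + 9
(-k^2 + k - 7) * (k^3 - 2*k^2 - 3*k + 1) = -k^5 + 3*k^4 - 6*k^3 + 10*k^2 + 22*k - 7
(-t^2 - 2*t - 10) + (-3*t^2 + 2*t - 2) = -4*t^2 - 12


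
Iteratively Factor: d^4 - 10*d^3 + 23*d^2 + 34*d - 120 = (d + 2)*(d^3 - 12*d^2 + 47*d - 60) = (d - 3)*(d + 2)*(d^2 - 9*d + 20) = (d - 5)*(d - 3)*(d + 2)*(d - 4)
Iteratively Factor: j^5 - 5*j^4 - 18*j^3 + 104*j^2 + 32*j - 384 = (j + 4)*(j^4 - 9*j^3 + 18*j^2 + 32*j - 96) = (j - 4)*(j + 4)*(j^3 - 5*j^2 - 2*j + 24) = (j - 4)*(j - 3)*(j + 4)*(j^2 - 2*j - 8) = (j - 4)*(j - 3)*(j + 2)*(j + 4)*(j - 4)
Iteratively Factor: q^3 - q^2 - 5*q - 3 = (q + 1)*(q^2 - 2*q - 3) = (q - 3)*(q + 1)*(q + 1)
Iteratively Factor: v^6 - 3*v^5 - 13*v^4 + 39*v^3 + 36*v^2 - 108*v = (v)*(v^5 - 3*v^4 - 13*v^3 + 39*v^2 + 36*v - 108) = v*(v - 3)*(v^4 - 13*v^2 + 36) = v*(v - 3)*(v + 3)*(v^3 - 3*v^2 - 4*v + 12) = v*(v - 3)^2*(v + 3)*(v^2 - 4) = v*(v - 3)^2*(v + 2)*(v + 3)*(v - 2)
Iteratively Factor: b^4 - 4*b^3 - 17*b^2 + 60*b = (b - 3)*(b^3 - b^2 - 20*b) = b*(b - 3)*(b^2 - b - 20) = b*(b - 3)*(b + 4)*(b - 5)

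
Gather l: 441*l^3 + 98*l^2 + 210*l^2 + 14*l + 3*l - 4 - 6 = 441*l^3 + 308*l^2 + 17*l - 10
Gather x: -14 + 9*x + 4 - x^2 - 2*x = -x^2 + 7*x - 10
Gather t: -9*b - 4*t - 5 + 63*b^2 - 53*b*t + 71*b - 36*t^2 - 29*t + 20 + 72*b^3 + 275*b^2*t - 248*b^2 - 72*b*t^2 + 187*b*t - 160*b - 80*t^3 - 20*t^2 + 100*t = 72*b^3 - 185*b^2 - 98*b - 80*t^3 + t^2*(-72*b - 56) + t*(275*b^2 + 134*b + 67) + 15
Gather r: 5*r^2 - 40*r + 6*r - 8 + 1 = 5*r^2 - 34*r - 7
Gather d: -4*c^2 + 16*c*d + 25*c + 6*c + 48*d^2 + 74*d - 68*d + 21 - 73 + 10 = -4*c^2 + 31*c + 48*d^2 + d*(16*c + 6) - 42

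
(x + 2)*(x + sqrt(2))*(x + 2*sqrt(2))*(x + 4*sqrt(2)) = x^4 + 2*x^3 + 7*sqrt(2)*x^3 + 14*sqrt(2)*x^2 + 28*x^2 + 16*sqrt(2)*x + 56*x + 32*sqrt(2)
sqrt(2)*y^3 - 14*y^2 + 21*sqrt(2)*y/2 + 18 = (y - 6*sqrt(2))*(y - 3*sqrt(2)/2)*(sqrt(2)*y + 1)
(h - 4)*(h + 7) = h^2 + 3*h - 28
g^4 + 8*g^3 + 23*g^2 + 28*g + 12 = (g + 1)*(g + 2)^2*(g + 3)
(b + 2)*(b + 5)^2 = b^3 + 12*b^2 + 45*b + 50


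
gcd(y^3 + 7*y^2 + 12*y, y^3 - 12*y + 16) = y + 4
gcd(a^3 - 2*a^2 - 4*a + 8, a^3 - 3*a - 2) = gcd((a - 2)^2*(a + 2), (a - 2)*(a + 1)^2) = a - 2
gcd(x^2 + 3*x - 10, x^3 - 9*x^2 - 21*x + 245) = x + 5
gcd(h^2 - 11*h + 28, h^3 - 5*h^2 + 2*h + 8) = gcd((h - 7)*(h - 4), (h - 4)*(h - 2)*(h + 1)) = h - 4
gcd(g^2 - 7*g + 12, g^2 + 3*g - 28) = g - 4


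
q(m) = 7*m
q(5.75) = 40.25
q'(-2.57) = 7.00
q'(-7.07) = 7.00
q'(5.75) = 7.00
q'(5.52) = 7.00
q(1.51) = 10.57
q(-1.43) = -10.01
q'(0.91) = 7.00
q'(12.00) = 7.00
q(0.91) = 6.37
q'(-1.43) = 7.00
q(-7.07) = -49.49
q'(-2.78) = 7.00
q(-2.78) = -19.46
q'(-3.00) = 7.00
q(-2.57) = -17.99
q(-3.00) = -21.00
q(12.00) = 84.00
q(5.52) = 38.64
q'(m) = 7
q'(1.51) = 7.00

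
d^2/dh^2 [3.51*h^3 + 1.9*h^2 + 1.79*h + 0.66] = 21.06*h + 3.8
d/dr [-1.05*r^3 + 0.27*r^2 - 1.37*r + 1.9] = -3.15*r^2 + 0.54*r - 1.37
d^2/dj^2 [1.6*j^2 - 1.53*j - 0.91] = 3.20000000000000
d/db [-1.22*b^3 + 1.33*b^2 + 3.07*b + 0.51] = -3.66*b^2 + 2.66*b + 3.07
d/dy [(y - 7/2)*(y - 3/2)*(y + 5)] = 3*y^2 - 79/4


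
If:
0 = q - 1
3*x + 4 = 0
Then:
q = 1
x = -4/3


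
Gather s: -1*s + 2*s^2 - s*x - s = 2*s^2 + s*(-x - 2)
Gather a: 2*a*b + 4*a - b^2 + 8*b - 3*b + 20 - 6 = a*(2*b + 4) - b^2 + 5*b + 14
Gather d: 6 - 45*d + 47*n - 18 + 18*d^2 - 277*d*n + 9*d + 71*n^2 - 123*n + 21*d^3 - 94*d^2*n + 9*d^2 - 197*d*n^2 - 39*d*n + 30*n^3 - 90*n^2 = 21*d^3 + d^2*(27 - 94*n) + d*(-197*n^2 - 316*n - 36) + 30*n^3 - 19*n^2 - 76*n - 12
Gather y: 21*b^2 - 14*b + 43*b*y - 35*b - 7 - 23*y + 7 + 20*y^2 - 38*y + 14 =21*b^2 - 49*b + 20*y^2 + y*(43*b - 61) + 14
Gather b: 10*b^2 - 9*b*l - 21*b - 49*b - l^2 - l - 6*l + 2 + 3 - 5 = 10*b^2 + b*(-9*l - 70) - l^2 - 7*l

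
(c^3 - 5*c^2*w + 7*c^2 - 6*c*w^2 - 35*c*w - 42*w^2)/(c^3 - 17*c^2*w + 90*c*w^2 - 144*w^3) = (c^2 + c*w + 7*c + 7*w)/(c^2 - 11*c*w + 24*w^2)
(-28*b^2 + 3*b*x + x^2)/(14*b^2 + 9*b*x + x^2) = (-4*b + x)/(2*b + x)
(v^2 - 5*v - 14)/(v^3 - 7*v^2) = (v + 2)/v^2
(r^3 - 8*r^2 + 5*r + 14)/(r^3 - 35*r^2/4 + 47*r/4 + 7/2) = 4*(r + 1)/(4*r + 1)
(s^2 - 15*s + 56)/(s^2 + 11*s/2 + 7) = 2*(s^2 - 15*s + 56)/(2*s^2 + 11*s + 14)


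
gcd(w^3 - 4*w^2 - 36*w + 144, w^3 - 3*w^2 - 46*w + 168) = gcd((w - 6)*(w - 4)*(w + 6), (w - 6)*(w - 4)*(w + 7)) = w^2 - 10*w + 24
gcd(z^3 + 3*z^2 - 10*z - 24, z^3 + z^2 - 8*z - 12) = z^2 - z - 6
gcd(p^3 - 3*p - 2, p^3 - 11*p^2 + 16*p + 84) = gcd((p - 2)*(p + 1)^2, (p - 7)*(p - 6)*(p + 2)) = 1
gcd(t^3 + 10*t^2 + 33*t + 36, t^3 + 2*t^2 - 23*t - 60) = t^2 + 7*t + 12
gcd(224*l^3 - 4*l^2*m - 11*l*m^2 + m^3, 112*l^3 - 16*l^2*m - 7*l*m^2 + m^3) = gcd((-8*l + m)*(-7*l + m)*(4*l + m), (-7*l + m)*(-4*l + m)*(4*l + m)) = 28*l^2 + 3*l*m - m^2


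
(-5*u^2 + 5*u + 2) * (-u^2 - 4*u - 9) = 5*u^4 + 15*u^3 + 23*u^2 - 53*u - 18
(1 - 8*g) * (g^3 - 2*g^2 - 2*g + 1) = -8*g^4 + 17*g^3 + 14*g^2 - 10*g + 1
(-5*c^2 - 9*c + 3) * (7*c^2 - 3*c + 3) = -35*c^4 - 48*c^3 + 33*c^2 - 36*c + 9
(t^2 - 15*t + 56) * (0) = 0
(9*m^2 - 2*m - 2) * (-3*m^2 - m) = -27*m^4 - 3*m^3 + 8*m^2 + 2*m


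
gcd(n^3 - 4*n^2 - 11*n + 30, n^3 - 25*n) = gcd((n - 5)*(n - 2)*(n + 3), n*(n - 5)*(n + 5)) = n - 5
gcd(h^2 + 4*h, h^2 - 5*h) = h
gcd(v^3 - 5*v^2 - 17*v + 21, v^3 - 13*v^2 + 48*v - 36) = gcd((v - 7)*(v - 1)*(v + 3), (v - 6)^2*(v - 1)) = v - 1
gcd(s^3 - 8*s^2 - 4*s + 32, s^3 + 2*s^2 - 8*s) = s - 2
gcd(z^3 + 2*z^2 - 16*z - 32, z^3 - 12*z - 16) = z^2 - 2*z - 8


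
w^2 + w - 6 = (w - 2)*(w + 3)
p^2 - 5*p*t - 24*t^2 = (p - 8*t)*(p + 3*t)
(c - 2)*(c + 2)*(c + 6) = c^3 + 6*c^2 - 4*c - 24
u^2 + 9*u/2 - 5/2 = (u - 1/2)*(u + 5)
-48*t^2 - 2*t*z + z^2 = (-8*t + z)*(6*t + z)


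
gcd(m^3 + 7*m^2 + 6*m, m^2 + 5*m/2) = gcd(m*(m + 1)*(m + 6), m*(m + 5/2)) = m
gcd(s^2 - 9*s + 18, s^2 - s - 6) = s - 3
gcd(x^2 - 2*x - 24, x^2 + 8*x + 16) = x + 4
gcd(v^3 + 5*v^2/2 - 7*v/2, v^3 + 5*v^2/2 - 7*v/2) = v^3 + 5*v^2/2 - 7*v/2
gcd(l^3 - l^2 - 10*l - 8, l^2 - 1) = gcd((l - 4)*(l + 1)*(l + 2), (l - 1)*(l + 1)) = l + 1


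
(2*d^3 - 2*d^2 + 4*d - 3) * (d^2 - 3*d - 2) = 2*d^5 - 8*d^4 + 6*d^3 - 11*d^2 + d + 6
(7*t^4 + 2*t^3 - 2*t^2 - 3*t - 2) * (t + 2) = 7*t^5 + 16*t^4 + 2*t^3 - 7*t^2 - 8*t - 4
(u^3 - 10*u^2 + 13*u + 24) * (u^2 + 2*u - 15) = u^5 - 8*u^4 - 22*u^3 + 200*u^2 - 147*u - 360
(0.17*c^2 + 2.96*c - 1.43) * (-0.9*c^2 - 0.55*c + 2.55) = -0.153*c^4 - 2.7575*c^3 + 0.0924999999999998*c^2 + 8.3345*c - 3.6465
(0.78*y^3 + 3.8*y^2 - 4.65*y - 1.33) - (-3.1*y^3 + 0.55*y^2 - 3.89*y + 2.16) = 3.88*y^3 + 3.25*y^2 - 0.76*y - 3.49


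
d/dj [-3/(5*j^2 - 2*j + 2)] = 6*(5*j - 1)/(5*j^2 - 2*j + 2)^2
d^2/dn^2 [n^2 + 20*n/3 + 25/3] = 2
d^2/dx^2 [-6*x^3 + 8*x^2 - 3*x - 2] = 16 - 36*x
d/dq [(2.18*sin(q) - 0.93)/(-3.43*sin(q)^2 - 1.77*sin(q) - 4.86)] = (7.4774*sin(q)^2 - 6.3798*sin(q) - 12.2409)*cos(q)/(11.7649*sin(q)^4 + 12.1422*sin(q)^3 + 36.4725*sin(q)^2 + 17.2044*sin(q) + 23.6196)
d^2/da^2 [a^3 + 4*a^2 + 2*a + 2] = 6*a + 8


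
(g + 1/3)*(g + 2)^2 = g^3 + 13*g^2/3 + 16*g/3 + 4/3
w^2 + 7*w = w*(w + 7)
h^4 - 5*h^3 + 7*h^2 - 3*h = h*(h - 3)*(h - 1)^2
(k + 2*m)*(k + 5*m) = k^2 + 7*k*m + 10*m^2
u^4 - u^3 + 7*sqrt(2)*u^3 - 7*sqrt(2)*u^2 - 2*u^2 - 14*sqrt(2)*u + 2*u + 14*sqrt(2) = (u - 1)*(u - sqrt(2))*(u + sqrt(2))*(u + 7*sqrt(2))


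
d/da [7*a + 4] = 7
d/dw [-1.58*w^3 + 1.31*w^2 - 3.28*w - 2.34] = -4.74*w^2 + 2.62*w - 3.28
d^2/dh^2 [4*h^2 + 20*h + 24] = 8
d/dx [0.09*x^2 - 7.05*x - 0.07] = 0.18*x - 7.05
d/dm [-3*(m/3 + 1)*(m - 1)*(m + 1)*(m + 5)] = -4*m^3 - 24*m^2 - 28*m + 8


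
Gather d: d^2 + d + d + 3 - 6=d^2 + 2*d - 3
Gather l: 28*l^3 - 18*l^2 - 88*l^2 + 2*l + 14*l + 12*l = 28*l^3 - 106*l^2 + 28*l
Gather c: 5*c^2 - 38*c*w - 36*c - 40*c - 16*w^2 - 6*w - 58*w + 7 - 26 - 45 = 5*c^2 + c*(-38*w - 76) - 16*w^2 - 64*w - 64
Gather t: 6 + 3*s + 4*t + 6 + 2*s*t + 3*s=6*s + t*(2*s + 4) + 12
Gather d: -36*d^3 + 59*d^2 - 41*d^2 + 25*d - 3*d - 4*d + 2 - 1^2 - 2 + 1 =-36*d^3 + 18*d^2 + 18*d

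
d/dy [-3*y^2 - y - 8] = -6*y - 1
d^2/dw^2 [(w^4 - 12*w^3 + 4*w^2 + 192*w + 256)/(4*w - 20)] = (3*w^4 - 52*w^3 + 330*w^2 - 900*w + 1316)/(2*(w^3 - 15*w^2 + 75*w - 125))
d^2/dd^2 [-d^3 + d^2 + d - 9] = 2 - 6*d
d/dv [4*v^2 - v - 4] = 8*v - 1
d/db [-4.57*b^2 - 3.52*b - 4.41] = -9.14*b - 3.52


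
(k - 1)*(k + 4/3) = k^2 + k/3 - 4/3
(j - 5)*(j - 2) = j^2 - 7*j + 10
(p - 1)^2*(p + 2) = p^3 - 3*p + 2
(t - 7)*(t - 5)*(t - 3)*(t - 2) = t^4 - 17*t^3 + 101*t^2 - 247*t + 210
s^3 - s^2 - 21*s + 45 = (s - 3)^2*(s + 5)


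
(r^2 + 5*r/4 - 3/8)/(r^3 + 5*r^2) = (8*r^2 + 10*r - 3)/(8*r^2*(r + 5))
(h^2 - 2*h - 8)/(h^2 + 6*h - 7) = (h^2 - 2*h - 8)/(h^2 + 6*h - 7)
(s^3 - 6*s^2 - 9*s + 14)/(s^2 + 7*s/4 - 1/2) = 4*(s^2 - 8*s + 7)/(4*s - 1)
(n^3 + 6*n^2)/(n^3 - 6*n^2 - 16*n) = n*(n + 6)/(n^2 - 6*n - 16)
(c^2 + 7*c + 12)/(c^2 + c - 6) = (c + 4)/(c - 2)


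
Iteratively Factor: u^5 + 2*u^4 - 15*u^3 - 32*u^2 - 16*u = (u + 1)*(u^4 + u^3 - 16*u^2 - 16*u) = u*(u + 1)*(u^3 + u^2 - 16*u - 16) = u*(u + 1)*(u + 4)*(u^2 - 3*u - 4) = u*(u + 1)^2*(u + 4)*(u - 4)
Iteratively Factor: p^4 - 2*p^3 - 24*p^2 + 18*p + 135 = (p + 3)*(p^3 - 5*p^2 - 9*p + 45) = (p - 3)*(p + 3)*(p^2 - 2*p - 15) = (p - 5)*(p - 3)*(p + 3)*(p + 3)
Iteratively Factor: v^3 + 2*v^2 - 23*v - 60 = (v + 3)*(v^2 - v - 20) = (v + 3)*(v + 4)*(v - 5)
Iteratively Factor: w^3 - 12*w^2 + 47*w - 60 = (w - 5)*(w^2 - 7*w + 12) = (w - 5)*(w - 4)*(w - 3)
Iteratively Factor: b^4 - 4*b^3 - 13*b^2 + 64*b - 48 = (b - 3)*(b^3 - b^2 - 16*b + 16) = (b - 4)*(b - 3)*(b^2 + 3*b - 4) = (b - 4)*(b - 3)*(b - 1)*(b + 4)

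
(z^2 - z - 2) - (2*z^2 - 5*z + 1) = -z^2 + 4*z - 3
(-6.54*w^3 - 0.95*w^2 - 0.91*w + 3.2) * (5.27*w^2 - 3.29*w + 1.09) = -34.4658*w^5 + 16.5101*w^4 - 8.7988*w^3 + 18.8224*w^2 - 11.5199*w + 3.488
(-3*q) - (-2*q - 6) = 6 - q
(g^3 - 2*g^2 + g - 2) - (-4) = g^3 - 2*g^2 + g + 2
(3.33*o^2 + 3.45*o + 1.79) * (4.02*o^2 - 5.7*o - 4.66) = 13.3866*o^4 - 5.112*o^3 - 27.987*o^2 - 26.28*o - 8.3414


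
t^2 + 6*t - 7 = (t - 1)*(t + 7)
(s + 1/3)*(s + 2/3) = s^2 + s + 2/9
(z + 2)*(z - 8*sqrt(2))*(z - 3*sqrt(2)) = z^3 - 11*sqrt(2)*z^2 + 2*z^2 - 22*sqrt(2)*z + 48*z + 96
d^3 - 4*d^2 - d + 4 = (d - 4)*(d - 1)*(d + 1)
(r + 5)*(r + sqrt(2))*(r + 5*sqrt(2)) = r^3 + 5*r^2 + 6*sqrt(2)*r^2 + 10*r + 30*sqrt(2)*r + 50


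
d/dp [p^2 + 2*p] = 2*p + 2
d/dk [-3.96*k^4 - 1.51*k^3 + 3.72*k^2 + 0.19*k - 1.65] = -15.84*k^3 - 4.53*k^2 + 7.44*k + 0.19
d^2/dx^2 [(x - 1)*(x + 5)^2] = 6*x + 18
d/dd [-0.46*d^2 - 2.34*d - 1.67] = -0.92*d - 2.34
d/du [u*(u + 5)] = 2*u + 5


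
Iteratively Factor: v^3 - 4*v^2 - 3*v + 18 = (v + 2)*(v^2 - 6*v + 9) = (v - 3)*(v + 2)*(v - 3)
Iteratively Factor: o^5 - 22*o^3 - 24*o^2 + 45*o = (o + 3)*(o^4 - 3*o^3 - 13*o^2 + 15*o) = (o + 3)^2*(o^3 - 6*o^2 + 5*o) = (o - 1)*(o + 3)^2*(o^2 - 5*o) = (o - 5)*(o - 1)*(o + 3)^2*(o)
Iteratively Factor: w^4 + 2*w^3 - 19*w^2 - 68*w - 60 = (w + 2)*(w^3 - 19*w - 30) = (w + 2)^2*(w^2 - 2*w - 15) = (w + 2)^2*(w + 3)*(w - 5)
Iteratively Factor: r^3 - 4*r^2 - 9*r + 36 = (r - 4)*(r^2 - 9) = (r - 4)*(r - 3)*(r + 3)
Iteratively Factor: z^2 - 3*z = (z)*(z - 3)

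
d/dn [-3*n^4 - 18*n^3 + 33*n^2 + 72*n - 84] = -12*n^3 - 54*n^2 + 66*n + 72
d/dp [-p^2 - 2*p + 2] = -2*p - 2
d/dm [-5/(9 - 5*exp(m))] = -25*exp(m)/(5*exp(m) - 9)^2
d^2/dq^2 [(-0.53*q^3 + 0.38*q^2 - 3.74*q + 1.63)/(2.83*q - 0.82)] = (-8.489434*q^3 + 7.379508*q^2 - 2.138232*q + 9.26195)/(22.665187*q^3 - 19.701894*q^2 + 5.708676*q - 0.551368)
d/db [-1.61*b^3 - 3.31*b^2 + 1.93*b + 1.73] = -4.83*b^2 - 6.62*b + 1.93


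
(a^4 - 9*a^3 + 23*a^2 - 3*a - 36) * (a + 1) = a^5 - 8*a^4 + 14*a^3 + 20*a^2 - 39*a - 36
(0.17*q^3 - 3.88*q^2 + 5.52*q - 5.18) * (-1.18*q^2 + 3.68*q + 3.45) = -0.2006*q^5 + 5.204*q^4 - 20.2055*q^3 + 13.04*q^2 - 0.0183999999999997*q - 17.871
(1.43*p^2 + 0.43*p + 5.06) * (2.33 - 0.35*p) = -0.5005*p^3 + 3.1814*p^2 - 0.7691*p + 11.7898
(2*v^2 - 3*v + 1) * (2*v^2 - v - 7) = 4*v^4 - 8*v^3 - 9*v^2 + 20*v - 7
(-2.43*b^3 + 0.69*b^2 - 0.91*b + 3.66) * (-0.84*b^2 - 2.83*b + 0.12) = 2.0412*b^5 + 6.2973*b^4 - 1.4799*b^3 - 0.4163*b^2 - 10.467*b + 0.4392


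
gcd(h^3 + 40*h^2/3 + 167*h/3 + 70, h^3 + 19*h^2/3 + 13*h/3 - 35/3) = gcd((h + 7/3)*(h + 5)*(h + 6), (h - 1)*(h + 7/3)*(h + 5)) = h^2 + 22*h/3 + 35/3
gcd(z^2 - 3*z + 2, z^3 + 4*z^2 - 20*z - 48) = 1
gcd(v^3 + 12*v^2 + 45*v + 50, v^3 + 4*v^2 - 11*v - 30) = v^2 + 7*v + 10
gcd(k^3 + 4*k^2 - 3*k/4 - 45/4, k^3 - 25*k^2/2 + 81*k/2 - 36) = k - 3/2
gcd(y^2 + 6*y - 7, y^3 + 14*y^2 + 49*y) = y + 7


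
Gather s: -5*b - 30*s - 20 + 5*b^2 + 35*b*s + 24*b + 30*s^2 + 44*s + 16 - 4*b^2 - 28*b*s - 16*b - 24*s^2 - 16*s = b^2 + 3*b + 6*s^2 + s*(7*b - 2) - 4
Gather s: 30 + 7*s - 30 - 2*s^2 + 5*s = -2*s^2 + 12*s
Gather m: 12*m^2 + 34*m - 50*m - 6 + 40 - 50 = 12*m^2 - 16*m - 16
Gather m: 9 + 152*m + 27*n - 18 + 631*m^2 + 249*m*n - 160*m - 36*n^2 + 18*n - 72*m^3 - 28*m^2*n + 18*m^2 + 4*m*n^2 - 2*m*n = -72*m^3 + m^2*(649 - 28*n) + m*(4*n^2 + 247*n - 8) - 36*n^2 + 45*n - 9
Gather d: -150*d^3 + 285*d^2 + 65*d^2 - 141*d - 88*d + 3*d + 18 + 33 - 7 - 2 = -150*d^3 + 350*d^2 - 226*d + 42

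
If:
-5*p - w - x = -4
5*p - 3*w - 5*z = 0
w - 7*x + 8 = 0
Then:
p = 8*z/29 + 12/29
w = 20/29 - 35*z/29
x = 36/29 - 5*z/29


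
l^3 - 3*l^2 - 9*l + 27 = (l - 3)^2*(l + 3)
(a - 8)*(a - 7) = a^2 - 15*a + 56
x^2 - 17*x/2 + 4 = (x - 8)*(x - 1/2)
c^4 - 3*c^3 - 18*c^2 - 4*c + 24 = (c - 6)*(c - 1)*(c + 2)^2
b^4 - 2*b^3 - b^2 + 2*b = b*(b - 2)*(b - 1)*(b + 1)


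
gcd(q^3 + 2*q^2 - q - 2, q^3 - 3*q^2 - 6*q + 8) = q^2 + q - 2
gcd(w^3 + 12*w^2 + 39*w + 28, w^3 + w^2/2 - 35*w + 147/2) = w + 7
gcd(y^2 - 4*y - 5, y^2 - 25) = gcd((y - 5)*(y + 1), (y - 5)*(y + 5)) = y - 5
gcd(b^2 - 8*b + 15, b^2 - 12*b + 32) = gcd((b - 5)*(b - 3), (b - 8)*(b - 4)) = 1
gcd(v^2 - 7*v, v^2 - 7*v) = v^2 - 7*v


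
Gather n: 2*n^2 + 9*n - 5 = 2*n^2 + 9*n - 5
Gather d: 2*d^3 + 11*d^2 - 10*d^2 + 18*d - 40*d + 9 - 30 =2*d^3 + d^2 - 22*d - 21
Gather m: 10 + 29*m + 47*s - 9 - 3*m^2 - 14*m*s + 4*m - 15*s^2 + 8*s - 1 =-3*m^2 + m*(33 - 14*s) - 15*s^2 + 55*s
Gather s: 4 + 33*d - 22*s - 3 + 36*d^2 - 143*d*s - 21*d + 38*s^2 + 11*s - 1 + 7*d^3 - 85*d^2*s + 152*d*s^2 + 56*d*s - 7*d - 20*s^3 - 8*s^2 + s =7*d^3 + 36*d^2 + 5*d - 20*s^3 + s^2*(152*d + 30) + s*(-85*d^2 - 87*d - 10)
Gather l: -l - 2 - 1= -l - 3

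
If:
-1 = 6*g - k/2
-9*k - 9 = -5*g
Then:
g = -27/103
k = -118/103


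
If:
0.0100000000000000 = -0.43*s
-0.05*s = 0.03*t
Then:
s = -0.02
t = 0.04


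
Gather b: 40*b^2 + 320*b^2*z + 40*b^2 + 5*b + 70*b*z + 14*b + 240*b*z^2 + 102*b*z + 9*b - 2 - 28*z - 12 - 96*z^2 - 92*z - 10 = b^2*(320*z + 80) + b*(240*z^2 + 172*z + 28) - 96*z^2 - 120*z - 24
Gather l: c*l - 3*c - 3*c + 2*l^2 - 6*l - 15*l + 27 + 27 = -6*c + 2*l^2 + l*(c - 21) + 54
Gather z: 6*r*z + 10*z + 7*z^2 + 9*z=7*z^2 + z*(6*r + 19)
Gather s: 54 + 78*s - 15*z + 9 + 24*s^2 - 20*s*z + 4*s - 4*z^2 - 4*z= 24*s^2 + s*(82 - 20*z) - 4*z^2 - 19*z + 63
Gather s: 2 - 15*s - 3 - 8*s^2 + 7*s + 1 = -8*s^2 - 8*s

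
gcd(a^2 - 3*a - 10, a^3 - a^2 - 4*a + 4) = a + 2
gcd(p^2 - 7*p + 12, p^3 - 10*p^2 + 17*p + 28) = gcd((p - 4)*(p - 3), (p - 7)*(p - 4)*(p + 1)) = p - 4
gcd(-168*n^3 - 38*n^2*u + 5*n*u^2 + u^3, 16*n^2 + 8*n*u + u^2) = 4*n + u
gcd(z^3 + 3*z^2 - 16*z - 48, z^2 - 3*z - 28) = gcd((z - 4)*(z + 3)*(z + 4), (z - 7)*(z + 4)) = z + 4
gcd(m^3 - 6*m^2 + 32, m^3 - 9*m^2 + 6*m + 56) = m^2 - 2*m - 8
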